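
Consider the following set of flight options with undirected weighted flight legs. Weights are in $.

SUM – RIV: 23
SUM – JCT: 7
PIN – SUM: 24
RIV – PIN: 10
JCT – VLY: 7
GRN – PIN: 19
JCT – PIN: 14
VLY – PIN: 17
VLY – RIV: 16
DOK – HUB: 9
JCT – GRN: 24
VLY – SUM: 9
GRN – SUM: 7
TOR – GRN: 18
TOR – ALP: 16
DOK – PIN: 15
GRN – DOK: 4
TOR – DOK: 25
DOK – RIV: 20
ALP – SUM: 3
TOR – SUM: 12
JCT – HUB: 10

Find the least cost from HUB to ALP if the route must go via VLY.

$29

Best HUB to VLY: HUB–JCT–VLY costing 17
Shortest VLY→ALP: VLY–SUM–ALP = 12
Total via VLY: 17 + 12 = $29.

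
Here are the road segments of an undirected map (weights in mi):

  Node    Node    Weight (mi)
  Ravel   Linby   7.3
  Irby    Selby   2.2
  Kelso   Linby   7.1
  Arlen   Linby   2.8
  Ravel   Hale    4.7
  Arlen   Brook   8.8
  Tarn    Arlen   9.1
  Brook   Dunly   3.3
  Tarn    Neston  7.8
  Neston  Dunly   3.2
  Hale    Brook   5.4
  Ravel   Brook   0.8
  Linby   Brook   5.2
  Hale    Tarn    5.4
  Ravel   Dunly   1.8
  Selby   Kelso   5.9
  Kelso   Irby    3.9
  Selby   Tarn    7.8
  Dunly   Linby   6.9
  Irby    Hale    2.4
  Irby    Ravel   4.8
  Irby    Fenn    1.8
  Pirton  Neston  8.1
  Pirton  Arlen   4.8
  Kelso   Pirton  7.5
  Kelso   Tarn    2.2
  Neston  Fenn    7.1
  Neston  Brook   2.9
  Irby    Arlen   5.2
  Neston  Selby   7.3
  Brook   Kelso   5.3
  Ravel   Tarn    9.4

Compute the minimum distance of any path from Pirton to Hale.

Enumerating some paths:
Pirton - Neston - Brook - Hale: 8.1+2.9+5.4 = 16.4
Pirton - Kelso - Irby - Hale: 7.5+3.9+2.4 = 13.8
Pirton - Kelso - Tarn - Hale: 7.5+2.2+5.4 = 15.1
Pirton - Arlen - Irby - Hale: 4.8+5.2+2.4 = 12.4
Cheapest is Pirton - Arlen - Irby - Hale at 12.4 mi.

12.4 mi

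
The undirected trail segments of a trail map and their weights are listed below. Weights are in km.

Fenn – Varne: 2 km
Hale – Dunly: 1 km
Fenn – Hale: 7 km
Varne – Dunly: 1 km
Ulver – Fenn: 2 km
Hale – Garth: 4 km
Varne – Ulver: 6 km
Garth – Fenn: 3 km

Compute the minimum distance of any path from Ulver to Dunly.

5 km

Shortest distances from Ulver:
Ulver: 0
Fenn: 2  (via Ulver)
Varne: 4  (via Fenn)
Garth: 5  (via Fenn)
Dunly: 5  (via Varne)
Shortest route: Ulver–Fenn–Varne–Dunly = 5 km.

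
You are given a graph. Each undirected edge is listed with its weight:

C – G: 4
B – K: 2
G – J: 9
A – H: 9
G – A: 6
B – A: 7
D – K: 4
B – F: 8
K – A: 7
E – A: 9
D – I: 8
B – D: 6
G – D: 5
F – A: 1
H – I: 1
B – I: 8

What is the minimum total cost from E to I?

Shortest distances from E:
E: 0
A: 9  (via E)
F: 10  (via A)
G: 15  (via A)
B: 16  (via A)
K: 16  (via A)
H: 18  (via A)
C: 19  (via G)
I: 19  (via H)
Shortest route: E → A → H → I = 19.

19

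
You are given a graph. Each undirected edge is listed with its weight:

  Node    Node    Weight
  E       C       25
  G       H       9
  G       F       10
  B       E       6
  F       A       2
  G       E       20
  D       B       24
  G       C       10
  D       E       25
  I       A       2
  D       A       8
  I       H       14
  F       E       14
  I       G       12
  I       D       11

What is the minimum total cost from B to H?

35

Settle nodes by increasing distance from B:
B: 0
E: 6  (via B)
F: 20  (via E)
A: 22  (via F)
D: 24  (via B)
I: 24  (via A)
G: 26  (via E)
C: 31  (via E)
H: 35  (via G)
Shortest route: B → E → G → H = 35.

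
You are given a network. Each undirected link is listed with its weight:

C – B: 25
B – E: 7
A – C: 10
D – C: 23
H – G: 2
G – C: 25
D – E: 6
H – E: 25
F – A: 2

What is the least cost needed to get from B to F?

37

Compare a few routes:
B → C → A → F: 25+10+2 = 37
B → E → D → C → A → F: 7+6+23+10+2 = 48
The minimum is 37 via B → C → A → F.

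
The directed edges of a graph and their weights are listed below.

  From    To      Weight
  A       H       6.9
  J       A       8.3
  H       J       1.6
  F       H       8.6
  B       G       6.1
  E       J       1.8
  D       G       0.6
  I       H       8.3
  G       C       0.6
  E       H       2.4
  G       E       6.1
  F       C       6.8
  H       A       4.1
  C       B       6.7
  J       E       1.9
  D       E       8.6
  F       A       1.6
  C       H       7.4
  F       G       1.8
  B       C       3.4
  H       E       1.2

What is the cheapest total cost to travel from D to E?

Shortest distances from D:
D: 0
G: 0.6  (via D)
C: 1.2  (via G)
E: 6.7  (via G)
Shortest route: D–G–E = 6.7.

6.7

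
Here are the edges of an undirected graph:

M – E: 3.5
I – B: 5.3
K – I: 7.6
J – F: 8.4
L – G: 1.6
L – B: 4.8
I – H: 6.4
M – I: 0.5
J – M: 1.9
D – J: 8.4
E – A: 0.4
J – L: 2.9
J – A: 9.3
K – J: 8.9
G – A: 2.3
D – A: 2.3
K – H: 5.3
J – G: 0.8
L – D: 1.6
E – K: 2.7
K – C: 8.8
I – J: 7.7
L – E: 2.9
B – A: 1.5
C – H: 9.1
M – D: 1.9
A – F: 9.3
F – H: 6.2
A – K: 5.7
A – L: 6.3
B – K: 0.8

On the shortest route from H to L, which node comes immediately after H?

Enumerating some paths:
H → K → B → A → E → L: 5.3+0.8+1.5+0.4+2.9 = 10.9
H → K → B → L: 5.3+0.8+4.8 = 10.9
H → I → M → D → L: 6.4+0.5+1.9+1.6 = 10.4
The minimum is 10.4 via H → I → M → D → L.
So from H the first move is to I.

I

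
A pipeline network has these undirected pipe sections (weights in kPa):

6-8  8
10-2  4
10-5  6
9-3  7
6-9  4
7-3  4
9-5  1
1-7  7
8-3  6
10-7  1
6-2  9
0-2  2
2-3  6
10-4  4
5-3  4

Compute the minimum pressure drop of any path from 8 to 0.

14 kPa

Enumerating some paths:
8–3–7–10–2–0: 6+4+1+4+2 = 17
8–3–2–0: 6+6+2 = 14
Cheapest is 8–3–2–0 at 14 kPa.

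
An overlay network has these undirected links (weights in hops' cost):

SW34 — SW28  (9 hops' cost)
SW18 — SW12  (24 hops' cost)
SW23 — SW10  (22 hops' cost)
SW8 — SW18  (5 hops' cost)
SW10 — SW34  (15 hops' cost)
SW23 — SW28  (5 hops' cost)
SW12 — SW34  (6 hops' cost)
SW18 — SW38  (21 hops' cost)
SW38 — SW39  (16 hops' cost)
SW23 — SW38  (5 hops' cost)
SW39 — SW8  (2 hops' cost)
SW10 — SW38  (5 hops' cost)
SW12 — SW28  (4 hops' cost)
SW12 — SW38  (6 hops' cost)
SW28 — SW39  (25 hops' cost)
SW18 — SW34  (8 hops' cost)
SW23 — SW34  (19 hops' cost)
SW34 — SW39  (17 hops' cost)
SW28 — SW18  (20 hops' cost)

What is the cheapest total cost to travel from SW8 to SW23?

23 hops' cost

Shortest distances from SW8:
SW8: 0
SW39: 2  (via SW8)
SW18: 5  (via SW8)
SW34: 13  (via SW18)
SW38: 18  (via SW39)
SW12: 19  (via SW34)
SW28: 22  (via SW34)
SW23: 23  (via SW38)
Shortest route: SW8 → SW39 → SW38 → SW23 = 23 hops' cost.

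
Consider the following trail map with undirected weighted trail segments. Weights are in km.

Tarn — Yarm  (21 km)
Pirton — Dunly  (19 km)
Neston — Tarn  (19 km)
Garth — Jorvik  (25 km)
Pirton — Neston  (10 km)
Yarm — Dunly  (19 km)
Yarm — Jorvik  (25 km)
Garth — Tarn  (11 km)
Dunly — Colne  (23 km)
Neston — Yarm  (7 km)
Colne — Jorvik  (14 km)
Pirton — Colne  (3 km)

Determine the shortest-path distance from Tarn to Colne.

Compare a few routes:
Tarn–Neston–Pirton–Colne: 19+10+3 = 32
Tarn–Yarm–Neston–Pirton–Colne: 21+7+10+3 = 41
Cheapest is Tarn–Neston–Pirton–Colne at 32 km.

32 km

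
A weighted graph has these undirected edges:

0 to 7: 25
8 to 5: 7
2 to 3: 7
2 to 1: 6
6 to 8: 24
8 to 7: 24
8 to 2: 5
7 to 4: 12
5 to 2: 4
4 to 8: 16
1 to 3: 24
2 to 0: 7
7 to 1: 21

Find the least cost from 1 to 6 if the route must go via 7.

69

Shortest 1→7: 1–7 = 21
Best 7 to 6: 7–8–6 costing 48
Total via 7: 21 + 48 = 69.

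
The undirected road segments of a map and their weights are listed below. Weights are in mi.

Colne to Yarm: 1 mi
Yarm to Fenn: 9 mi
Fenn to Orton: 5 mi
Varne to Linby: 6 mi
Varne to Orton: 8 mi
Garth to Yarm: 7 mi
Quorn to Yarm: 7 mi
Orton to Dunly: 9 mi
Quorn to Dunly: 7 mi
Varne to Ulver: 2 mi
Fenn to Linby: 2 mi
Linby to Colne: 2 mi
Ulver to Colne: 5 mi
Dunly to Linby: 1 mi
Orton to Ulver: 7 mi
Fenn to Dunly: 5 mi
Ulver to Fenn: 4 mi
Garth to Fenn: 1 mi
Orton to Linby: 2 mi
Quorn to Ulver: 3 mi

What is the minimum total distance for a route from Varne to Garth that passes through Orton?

13 mi

Shortest Varne→Orton: Varne → Orton = 8
Shortest Orton→Garth: Orton → Linby → Fenn → Garth = 5
Total via Orton: 8 + 5 = 13 mi.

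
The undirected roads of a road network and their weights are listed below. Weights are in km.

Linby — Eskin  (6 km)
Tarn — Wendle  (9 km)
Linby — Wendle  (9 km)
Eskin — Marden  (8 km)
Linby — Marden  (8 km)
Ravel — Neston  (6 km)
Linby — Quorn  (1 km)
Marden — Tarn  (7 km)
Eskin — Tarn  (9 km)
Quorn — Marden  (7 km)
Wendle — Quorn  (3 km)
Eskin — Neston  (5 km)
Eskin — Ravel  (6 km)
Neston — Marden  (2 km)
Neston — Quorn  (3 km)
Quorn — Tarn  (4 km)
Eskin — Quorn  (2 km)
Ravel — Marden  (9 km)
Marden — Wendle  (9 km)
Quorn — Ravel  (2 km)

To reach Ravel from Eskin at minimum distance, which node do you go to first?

Quorn

Enumerating some paths:
Eskin - Ravel: 6 = 6
Eskin - Quorn - Ravel: 2+2 = 4
Cheapest is Eskin - Quorn - Ravel at 4 km.
So from Eskin the first move is to Quorn.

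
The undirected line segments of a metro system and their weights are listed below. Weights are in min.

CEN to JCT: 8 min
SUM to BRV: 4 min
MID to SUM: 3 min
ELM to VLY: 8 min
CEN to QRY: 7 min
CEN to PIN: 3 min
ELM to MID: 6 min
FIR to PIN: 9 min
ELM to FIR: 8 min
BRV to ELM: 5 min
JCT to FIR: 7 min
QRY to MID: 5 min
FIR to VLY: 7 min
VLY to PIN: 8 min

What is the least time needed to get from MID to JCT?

20 min

Enumerating some paths:
MID–SUM–BRV–ELM–FIR–JCT: 3+4+5+8+7 = 27
MID–ELM–FIR–JCT: 6+8+7 = 21
MID–QRY–CEN–JCT: 5+7+8 = 20
The minimum is 20 min via MID–QRY–CEN–JCT.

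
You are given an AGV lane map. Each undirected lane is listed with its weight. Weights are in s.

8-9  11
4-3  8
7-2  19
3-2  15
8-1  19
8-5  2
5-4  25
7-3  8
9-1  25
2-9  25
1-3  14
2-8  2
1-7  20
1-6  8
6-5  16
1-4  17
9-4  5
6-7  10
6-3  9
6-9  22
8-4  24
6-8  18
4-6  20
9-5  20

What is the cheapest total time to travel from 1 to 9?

Running Dijkstra from 1:
1: 0
6: 8  (via 1)
3: 14  (via 1)
4: 17  (via 1)
7: 18  (via 6)
8: 19  (via 1)
2: 21  (via 8)
5: 21  (via 8)
9: 22  (via 4)
Shortest route: 1 → 4 → 9 = 22 s.

22 s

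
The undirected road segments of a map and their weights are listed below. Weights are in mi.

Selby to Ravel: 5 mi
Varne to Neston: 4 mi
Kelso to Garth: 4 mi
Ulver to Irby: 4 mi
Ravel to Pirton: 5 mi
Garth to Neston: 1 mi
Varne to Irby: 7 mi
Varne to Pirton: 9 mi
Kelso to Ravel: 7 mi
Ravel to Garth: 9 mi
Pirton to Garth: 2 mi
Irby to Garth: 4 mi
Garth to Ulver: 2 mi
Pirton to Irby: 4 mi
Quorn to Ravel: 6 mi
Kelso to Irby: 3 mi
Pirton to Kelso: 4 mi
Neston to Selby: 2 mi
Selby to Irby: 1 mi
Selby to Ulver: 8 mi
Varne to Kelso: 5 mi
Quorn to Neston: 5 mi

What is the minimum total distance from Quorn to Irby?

Shortest distances from Quorn:
Quorn: 0
Neston: 5  (via Quorn)
Garth: 6  (via Neston)
Ravel: 6  (via Quorn)
Selby: 7  (via Neston)
Ulver: 8  (via Garth)
Irby: 8  (via Selby)
Shortest route: Quorn → Neston → Selby → Irby = 8 mi.

8 mi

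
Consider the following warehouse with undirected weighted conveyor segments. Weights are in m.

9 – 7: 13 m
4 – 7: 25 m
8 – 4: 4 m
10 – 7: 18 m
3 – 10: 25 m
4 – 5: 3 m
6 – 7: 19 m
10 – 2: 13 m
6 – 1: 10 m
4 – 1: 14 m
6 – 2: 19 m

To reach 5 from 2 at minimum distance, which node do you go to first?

6

Compare a few routes:
2 - 6 - 1 - 4 - 5: 19+10+14+3 = 46
2 - 10 - 7 - 4 - 5: 13+18+25+3 = 59
The minimum is 46 m via 2 - 6 - 1 - 4 - 5.
So from 2 the first move is to 6.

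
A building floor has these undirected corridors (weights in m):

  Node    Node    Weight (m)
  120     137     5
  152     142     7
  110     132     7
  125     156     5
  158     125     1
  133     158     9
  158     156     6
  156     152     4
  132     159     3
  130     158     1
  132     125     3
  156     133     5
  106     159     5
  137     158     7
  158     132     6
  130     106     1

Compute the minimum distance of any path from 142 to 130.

18 m

Compare a few routes:
142–152–156–133–158–130: 7+4+5+9+1 = 26
142–152–156–125–132–158–130: 7+4+5+3+6+1 = 26
142–152–156–158–130: 7+4+6+1 = 18
The minimum is 18 m via 142–152–156–158–130.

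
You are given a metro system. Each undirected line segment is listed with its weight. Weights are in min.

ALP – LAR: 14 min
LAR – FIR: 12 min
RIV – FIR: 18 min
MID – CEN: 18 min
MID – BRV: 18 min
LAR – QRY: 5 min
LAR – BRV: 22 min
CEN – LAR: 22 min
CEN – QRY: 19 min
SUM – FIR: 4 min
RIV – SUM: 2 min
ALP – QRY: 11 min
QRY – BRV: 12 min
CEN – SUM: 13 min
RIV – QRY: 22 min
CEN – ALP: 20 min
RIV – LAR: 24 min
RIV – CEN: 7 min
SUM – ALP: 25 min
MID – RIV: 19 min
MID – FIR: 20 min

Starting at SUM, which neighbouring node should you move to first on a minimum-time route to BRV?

FIR

Compare a few routes:
SUM → FIR → LAR → QRY → BRV: 4+12+5+12 = 33
SUM → FIR → LAR → BRV: 4+12+22 = 38
SUM → RIV → QRY → BRV: 2+22+12 = 36
Cheapest is SUM → FIR → LAR → QRY → BRV at 33 min.
So from SUM the first move is to FIR.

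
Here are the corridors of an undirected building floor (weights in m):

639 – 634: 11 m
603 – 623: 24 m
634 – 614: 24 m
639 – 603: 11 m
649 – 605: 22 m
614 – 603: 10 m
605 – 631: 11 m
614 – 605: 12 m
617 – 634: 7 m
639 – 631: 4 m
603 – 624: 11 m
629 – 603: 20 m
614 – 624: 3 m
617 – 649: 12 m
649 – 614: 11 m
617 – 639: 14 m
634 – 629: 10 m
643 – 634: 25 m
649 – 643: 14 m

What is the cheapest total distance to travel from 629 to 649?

Compare a few routes:
629 → 603 → 614 → 649: 20+10+11 = 41
629 → 634 → 614 → 649: 10+24+11 = 45
629 → 634 → 617 → 649: 10+7+12 = 29
629 → 603 → 624 → 614 → 649: 20+11+3+11 = 45
Cheapest is 629 → 634 → 617 → 649 at 29 m.

29 m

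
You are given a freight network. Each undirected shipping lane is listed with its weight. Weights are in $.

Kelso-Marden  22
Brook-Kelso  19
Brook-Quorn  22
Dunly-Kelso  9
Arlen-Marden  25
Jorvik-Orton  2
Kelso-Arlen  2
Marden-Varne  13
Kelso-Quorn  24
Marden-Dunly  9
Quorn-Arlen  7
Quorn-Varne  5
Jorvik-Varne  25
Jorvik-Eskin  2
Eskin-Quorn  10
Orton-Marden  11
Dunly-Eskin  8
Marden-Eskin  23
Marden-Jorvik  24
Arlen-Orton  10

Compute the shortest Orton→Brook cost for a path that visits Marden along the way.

Shortest Orton→Marden: Orton → Marden = 11
Best Marden to Brook: Marden → Dunly → Kelso → Brook costing 37
Total via Marden: 11 + 37 = $48.

$48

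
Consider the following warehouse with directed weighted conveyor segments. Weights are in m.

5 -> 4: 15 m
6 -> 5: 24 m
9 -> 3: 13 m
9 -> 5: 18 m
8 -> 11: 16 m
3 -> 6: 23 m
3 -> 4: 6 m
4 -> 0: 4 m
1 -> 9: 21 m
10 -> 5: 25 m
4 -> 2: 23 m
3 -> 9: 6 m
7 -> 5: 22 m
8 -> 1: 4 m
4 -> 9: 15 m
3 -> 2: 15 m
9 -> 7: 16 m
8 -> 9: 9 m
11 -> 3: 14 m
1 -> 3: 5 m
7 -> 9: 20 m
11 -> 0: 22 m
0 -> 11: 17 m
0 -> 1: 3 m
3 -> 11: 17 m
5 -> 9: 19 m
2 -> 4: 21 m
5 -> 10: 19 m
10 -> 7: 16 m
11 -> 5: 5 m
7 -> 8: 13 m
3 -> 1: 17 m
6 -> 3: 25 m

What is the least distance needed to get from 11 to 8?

Running Dijkstra from 11:
11: 0
5: 5  (via 11)
3: 14  (via 11)
4: 20  (via 5)
9: 20  (via 3)
0: 22  (via 11)
10: 24  (via 5)
1: 25  (via 0)
2: 29  (via 3)
7: 36  (via 9)
6: 37  (via 3)
8: 49  (via 7)
Shortest route: 11 → 3 → 9 → 7 → 8 = 49 m.

49 m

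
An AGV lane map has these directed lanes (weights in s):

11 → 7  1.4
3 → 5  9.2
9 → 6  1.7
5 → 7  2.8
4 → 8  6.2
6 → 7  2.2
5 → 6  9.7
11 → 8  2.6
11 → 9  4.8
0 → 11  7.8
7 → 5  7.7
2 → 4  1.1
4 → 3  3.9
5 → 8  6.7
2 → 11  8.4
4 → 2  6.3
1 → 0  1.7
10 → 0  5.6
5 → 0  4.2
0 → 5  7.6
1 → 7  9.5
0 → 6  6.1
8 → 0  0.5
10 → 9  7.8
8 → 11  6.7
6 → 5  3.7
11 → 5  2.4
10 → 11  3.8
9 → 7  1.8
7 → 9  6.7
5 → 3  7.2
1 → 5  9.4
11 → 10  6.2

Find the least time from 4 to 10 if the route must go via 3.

31.3 s

Best 4 to 3: 4 → 3 costing 3.9
Shortest 3→10: 3 → 5 → 0 → 11 → 10 = 27.4
Total via 3: 3.9 + 27.4 = 31.3 s.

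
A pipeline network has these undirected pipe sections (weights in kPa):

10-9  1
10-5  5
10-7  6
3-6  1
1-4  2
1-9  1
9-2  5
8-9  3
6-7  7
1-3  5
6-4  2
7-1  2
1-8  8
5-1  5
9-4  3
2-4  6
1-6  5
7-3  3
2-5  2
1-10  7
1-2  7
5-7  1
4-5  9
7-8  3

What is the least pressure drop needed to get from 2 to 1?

Compare a few routes:
2–5–7–1: 2+1+2 = 5
2–9–1: 5+1 = 6
The minimum is 5 kPa via 2–5–7–1.

5 kPa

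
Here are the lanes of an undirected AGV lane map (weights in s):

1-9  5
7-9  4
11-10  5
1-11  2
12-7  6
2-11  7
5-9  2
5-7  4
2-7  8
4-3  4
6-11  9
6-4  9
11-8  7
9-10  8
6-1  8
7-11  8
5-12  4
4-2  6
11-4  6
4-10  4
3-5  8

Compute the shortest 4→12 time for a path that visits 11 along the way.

19 s

Shortest 4→11: 4 → 11 = 6
Best 11 to 12: 11 → 1 → 9 → 5 → 12 costing 13
Total via 11: 6 + 13 = 19 s.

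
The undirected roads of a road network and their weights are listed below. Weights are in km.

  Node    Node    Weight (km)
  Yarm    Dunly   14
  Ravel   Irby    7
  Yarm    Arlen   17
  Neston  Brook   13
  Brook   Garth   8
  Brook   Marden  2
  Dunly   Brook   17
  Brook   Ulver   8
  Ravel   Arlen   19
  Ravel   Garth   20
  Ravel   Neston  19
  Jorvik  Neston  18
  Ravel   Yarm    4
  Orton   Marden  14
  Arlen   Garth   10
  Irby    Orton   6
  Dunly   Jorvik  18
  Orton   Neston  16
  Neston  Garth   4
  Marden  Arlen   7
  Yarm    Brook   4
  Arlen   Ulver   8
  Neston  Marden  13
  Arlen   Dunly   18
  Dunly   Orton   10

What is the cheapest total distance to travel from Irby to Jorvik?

34 km

Shortest distances from Irby:
Irby: 0
Orton: 6  (via Irby)
Ravel: 7  (via Irby)
Yarm: 11  (via Ravel)
Brook: 15  (via Yarm)
Dunly: 16  (via Orton)
Marden: 17  (via Brook)
Neston: 22  (via Orton)
Garth: 23  (via Brook)
Ulver: 23  (via Brook)
Arlen: 24  (via Marden)
Jorvik: 34  (via Dunly)
Shortest route: Irby → Orton → Dunly → Jorvik = 34 km.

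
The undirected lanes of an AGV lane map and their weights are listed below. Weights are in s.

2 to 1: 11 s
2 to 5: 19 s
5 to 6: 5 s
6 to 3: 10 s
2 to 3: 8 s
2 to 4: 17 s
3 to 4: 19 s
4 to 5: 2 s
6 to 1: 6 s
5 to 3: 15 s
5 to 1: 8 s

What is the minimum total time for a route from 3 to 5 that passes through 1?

Shortest 3→1: 3–6–1 = 16
Shortest 1→5: 1–5 = 8
Total via 1: 16 + 8 = 24 s.

24 s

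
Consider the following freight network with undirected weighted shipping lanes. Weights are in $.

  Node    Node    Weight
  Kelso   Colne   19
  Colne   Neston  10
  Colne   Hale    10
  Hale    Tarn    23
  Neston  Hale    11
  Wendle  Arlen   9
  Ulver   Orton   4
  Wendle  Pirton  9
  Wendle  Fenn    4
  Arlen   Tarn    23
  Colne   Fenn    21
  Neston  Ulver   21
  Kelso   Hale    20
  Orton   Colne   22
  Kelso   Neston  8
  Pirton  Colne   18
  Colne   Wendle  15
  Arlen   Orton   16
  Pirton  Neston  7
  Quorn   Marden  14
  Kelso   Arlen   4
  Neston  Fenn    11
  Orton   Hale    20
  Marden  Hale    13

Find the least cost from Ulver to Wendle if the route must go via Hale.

$49

Best Ulver to Hale: Ulver–Orton–Hale costing 24
Shortest Hale→Wendle: Hale–Colne–Wendle = 25
Total via Hale: 24 + 25 = $49.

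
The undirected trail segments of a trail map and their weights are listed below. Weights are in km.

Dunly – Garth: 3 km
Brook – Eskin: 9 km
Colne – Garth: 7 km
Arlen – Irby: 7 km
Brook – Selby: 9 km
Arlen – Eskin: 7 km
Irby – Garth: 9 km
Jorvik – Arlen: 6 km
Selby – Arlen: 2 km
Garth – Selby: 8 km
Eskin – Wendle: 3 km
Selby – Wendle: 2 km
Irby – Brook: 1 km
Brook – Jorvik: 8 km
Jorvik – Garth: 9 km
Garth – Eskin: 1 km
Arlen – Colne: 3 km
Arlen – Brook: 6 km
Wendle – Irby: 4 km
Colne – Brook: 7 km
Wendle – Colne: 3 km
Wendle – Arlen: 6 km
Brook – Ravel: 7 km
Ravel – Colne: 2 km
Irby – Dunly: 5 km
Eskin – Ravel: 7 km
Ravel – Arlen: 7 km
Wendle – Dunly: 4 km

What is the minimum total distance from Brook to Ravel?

7 km

Running Dijkstra from Brook:
Brook: 0
Irby: 1  (via Brook)
Wendle: 5  (via Irby)
Arlen: 6  (via Brook)
Dunly: 6  (via Irby)
Colne: 7  (via Brook)
Selby: 7  (via Wendle)
Ravel: 7  (via Brook)
Shortest route: Brook → Ravel = 7 km.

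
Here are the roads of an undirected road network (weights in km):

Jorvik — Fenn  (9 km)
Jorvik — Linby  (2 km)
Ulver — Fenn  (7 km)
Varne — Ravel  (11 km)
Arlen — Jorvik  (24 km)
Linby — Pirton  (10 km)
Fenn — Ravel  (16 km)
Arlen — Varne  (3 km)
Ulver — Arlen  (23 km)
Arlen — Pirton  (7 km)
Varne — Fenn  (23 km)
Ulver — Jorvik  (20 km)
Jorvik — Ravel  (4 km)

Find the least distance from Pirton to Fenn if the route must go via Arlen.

Shortest Pirton→Arlen: Pirton → Arlen = 7
Shortest Arlen→Fenn: Arlen → Varne → Fenn = 26
Total via Arlen: 7 + 26 = 33 km.

33 km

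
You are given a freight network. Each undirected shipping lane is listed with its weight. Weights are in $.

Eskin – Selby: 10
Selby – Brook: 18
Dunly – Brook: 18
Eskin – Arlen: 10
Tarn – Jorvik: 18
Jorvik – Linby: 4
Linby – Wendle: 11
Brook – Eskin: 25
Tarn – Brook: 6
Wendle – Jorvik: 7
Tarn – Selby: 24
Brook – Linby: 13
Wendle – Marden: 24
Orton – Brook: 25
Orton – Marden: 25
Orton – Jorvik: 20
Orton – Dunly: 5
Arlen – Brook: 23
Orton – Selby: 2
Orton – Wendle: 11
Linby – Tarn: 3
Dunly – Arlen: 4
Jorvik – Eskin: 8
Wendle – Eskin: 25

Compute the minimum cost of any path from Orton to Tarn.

Running Dijkstra from Orton:
Orton: 0
Selby: 2  (via Orton)
Dunly: 5  (via Orton)
Arlen: 9  (via Dunly)
Wendle: 11  (via Orton)
Eskin: 12  (via Selby)
Jorvik: 18  (via Wendle)
Brook: 20  (via Selby)
Linby: 22  (via Wendle)
Tarn: 25  (via Linby)
Shortest route: Orton → Wendle → Linby → Tarn = $25.

$25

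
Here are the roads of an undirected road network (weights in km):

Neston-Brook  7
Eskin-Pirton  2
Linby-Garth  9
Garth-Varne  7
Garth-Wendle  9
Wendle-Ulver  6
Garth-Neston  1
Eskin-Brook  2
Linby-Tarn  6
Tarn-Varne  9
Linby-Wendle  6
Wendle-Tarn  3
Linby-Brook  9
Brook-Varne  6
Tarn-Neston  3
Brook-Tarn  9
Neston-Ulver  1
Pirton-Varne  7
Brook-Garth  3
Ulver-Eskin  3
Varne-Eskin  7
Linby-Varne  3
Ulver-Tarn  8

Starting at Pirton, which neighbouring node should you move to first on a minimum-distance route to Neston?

Enumerating some paths:
Pirton - Eskin - Brook - Garth - Neston: 2+2+3+1 = 8
Pirton - Eskin - Brook - Neston: 2+2+7 = 11
Pirton - Eskin - Ulver - Neston: 2+3+1 = 6
Pirton - Varne - Garth - Neston: 7+7+1 = 15
The minimum is 6 km via Pirton - Eskin - Ulver - Neston.
So from Pirton the first move is to Eskin.

Eskin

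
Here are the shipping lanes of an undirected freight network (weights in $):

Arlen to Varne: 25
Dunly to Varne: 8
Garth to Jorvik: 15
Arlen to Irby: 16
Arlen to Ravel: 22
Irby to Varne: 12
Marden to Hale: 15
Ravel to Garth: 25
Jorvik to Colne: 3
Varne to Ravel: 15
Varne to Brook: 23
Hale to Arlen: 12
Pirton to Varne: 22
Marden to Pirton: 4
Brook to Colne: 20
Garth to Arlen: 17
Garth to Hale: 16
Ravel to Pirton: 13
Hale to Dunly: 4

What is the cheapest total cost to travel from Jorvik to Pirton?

Settle nodes by increasing distance from Jorvik:
Jorvik: 0
Colne: 3  (via Jorvik)
Garth: 15  (via Jorvik)
Brook: 23  (via Colne)
Hale: 31  (via Garth)
Arlen: 32  (via Garth)
Dunly: 35  (via Hale)
Ravel: 40  (via Garth)
Varne: 43  (via Dunly)
Marden: 46  (via Hale)
Irby: 48  (via Arlen)
Pirton: 50  (via Marden)
Shortest route: Jorvik–Garth–Hale–Marden–Pirton = $50.

$50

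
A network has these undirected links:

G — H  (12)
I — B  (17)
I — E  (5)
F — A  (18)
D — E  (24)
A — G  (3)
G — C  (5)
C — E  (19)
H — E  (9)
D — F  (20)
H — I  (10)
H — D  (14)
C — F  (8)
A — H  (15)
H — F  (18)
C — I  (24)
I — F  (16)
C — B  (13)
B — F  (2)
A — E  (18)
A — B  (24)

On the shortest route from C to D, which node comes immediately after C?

Compare a few routes:
C → B → F → D: 13+2+20 = 35
C → F → D: 8+20 = 28
C → G → A → H → D: 5+3+15+14 = 37
C → G → H → D: 5+12+14 = 31
Cheapest is C → F → D at 28.
So from C the first move is to F.

F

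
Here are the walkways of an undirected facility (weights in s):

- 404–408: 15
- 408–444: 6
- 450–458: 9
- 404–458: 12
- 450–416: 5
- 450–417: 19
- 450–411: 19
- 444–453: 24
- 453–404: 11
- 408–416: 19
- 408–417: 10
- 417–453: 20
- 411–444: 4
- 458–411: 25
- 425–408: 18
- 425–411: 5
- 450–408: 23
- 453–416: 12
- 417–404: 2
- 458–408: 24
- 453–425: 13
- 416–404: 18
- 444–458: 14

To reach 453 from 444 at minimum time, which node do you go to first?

411

Compare a few routes:
444 - 453: 24 = 24
444 - 408 - 417 - 404 - 453: 6+10+2+11 = 29
444 - 411 - 425 - 453: 4+5+13 = 22
Cheapest is 444 - 411 - 425 - 453 at 22 s.
So from 444 the first move is to 411.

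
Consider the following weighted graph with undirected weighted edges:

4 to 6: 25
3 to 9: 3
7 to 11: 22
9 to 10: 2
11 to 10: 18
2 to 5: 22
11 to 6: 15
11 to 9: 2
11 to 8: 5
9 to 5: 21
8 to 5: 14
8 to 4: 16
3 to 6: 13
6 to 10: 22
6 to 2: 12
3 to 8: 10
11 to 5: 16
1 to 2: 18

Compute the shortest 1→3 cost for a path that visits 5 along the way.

Best 1 to 5: 1–2–5 costing 40
Shortest 5→3: 5–11–9–3 = 21
Total via 5: 40 + 21 = 61.

61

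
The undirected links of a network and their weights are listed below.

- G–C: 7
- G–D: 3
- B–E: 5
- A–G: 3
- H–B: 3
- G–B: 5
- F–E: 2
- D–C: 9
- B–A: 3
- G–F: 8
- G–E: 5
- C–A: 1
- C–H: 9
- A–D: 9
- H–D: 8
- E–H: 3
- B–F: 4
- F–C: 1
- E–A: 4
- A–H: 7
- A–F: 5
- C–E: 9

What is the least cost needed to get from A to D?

Enumerating some paths:
A–B–G–D: 3+5+3 = 11
A–G–D: 3+3 = 6
A–D: 9 = 9
A–C–D: 1+9 = 10
Cheapest is A–G–D at 6.

6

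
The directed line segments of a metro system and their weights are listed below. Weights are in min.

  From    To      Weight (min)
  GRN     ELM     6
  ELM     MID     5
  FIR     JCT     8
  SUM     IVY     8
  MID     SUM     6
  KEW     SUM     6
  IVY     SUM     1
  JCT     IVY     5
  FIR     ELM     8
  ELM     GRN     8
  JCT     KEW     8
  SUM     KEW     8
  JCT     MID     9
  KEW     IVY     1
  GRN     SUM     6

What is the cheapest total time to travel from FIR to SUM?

Running Dijkstra from FIR:
FIR: 0
ELM: 8  (via FIR)
JCT: 8  (via FIR)
MID: 13  (via ELM)
IVY: 13  (via JCT)
SUM: 14  (via IVY)
Shortest route: FIR–JCT–IVY–SUM = 14 min.

14 min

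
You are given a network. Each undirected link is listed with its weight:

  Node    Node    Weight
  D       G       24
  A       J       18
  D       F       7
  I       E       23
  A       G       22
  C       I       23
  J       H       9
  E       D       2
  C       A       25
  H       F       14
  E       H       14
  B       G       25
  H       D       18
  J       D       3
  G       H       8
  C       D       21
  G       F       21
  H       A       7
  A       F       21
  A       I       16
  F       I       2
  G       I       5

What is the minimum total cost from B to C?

53

Settle nodes by increasing distance from B:
B: 0
G: 25  (via B)
I: 30  (via G)
F: 32  (via I)
H: 33  (via G)
D: 39  (via F)
A: 40  (via H)
E: 41  (via D)
J: 42  (via H)
C: 53  (via I)
Shortest route: B → G → I → C = 53.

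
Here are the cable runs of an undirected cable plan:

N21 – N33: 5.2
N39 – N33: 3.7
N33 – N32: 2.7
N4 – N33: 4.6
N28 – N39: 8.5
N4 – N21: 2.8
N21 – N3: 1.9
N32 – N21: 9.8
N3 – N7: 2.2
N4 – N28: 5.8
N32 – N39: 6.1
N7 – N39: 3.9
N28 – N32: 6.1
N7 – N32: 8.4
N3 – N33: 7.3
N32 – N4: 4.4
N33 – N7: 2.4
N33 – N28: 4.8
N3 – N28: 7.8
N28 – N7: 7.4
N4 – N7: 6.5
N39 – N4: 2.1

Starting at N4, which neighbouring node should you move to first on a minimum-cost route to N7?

N39

Compare a few routes:
N4 → N39 → N7: 2.1+3.9 = 6
N4 → N21 → N3 → N7: 2.8+1.9+2.2 = 6.9
N4 → N7: 6.5 = 6.5
The minimum is 6 via N4 → N39 → N7.
So from N4 the first move is to N39.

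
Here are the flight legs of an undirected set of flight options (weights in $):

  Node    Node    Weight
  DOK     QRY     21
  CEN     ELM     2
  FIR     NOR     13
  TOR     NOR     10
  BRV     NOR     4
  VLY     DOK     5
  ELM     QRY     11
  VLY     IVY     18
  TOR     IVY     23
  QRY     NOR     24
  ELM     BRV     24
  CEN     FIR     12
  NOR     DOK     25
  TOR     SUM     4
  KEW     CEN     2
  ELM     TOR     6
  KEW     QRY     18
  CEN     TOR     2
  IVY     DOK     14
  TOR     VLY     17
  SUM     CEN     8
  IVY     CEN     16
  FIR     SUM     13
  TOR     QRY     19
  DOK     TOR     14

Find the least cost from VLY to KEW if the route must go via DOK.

Shortest VLY→DOK: VLY–DOK = 5
Best DOK to KEW: DOK–TOR–CEN–KEW costing 18
Total via DOK: 5 + 18 = $23.

$23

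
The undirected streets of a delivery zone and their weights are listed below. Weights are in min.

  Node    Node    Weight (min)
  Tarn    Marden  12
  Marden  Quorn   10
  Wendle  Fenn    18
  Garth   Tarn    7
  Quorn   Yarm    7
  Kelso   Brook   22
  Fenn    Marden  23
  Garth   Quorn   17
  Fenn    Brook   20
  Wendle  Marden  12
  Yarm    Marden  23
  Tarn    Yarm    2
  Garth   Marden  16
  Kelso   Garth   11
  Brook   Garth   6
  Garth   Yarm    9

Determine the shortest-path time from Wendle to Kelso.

Compare a few routes:
Wendle–Marden–Tarn–Yarm–Garth–Kelso: 12+12+2+9+11 = 46
Wendle–Marden–Quorn–Yarm–Tarn–Garth–Kelso: 12+10+7+2+7+11 = 49
Wendle–Marden–Tarn–Garth–Kelso: 12+12+7+11 = 42
Wendle–Marden–Garth–Kelso: 12+16+11 = 39
The minimum is 39 min via Wendle–Marden–Garth–Kelso.

39 min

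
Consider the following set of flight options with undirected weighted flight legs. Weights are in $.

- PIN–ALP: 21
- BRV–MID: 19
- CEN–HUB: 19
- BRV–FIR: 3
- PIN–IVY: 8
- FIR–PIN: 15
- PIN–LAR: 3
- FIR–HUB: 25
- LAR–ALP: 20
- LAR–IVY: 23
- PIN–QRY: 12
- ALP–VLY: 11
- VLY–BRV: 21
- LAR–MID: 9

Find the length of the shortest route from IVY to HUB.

Enumerating some paths:
IVY → PIN → FIR → HUB: 8+15+25 = 48
IVY → LAR → PIN → FIR → HUB: 23+3+15+25 = 66
Cheapest is IVY → PIN → FIR → HUB at $48.

$48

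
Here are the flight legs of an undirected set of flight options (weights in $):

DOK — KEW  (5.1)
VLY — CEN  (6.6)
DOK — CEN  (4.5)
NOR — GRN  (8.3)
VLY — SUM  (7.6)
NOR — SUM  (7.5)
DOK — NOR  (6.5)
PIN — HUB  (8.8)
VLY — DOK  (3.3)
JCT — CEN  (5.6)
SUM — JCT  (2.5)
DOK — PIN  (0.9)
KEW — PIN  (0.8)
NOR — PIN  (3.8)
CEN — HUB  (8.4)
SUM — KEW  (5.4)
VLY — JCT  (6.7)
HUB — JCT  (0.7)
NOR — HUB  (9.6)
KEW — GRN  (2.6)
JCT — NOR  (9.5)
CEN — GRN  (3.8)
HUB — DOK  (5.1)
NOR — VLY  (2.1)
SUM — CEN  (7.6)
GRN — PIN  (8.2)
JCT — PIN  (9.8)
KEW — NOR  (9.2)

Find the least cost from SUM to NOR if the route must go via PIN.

$10

Best SUM to PIN: SUM–KEW–PIN costing 6.2
Best PIN to NOR: PIN–NOR costing 3.8
Total via PIN: 6.2 + 3.8 = $10.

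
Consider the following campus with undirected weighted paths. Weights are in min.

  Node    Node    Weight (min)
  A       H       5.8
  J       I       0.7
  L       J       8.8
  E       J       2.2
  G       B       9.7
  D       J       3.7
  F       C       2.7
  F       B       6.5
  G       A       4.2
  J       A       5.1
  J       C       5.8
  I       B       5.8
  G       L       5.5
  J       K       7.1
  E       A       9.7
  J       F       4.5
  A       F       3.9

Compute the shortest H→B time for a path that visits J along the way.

Best H to J: H → A → J costing 10.9
Shortest J→B: J → I → B = 6.5
Total via J: 10.9 + 6.5 = 17.4 min.

17.4 min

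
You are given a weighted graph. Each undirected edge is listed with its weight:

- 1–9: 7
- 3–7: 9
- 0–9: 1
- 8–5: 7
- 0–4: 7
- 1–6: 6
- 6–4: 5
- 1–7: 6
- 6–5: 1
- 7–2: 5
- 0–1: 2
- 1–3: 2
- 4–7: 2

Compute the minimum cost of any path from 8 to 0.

16

Shortest distances from 8:
8: 0
5: 7  (via 8)
6: 8  (via 5)
4: 13  (via 6)
1: 14  (via 6)
7: 15  (via 4)
0: 16  (via 1)
Shortest route: 8 → 5 → 6 → 1 → 0 = 16.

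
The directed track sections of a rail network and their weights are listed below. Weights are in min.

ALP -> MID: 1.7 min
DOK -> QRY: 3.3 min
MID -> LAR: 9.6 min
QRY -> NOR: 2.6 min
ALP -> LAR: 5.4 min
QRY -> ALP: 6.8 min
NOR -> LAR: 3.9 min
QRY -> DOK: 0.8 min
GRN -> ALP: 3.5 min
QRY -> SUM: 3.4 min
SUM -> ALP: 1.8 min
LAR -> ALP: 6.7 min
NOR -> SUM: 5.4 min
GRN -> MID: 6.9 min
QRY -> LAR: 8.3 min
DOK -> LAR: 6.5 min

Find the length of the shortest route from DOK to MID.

Settle nodes by increasing distance from DOK:
DOK: 0
QRY: 3.3  (via DOK)
NOR: 5.9  (via QRY)
LAR: 6.5  (via DOK)
SUM: 6.7  (via QRY)
ALP: 8.5  (via SUM)
MID: 10.2  (via ALP)
Shortest route: DOK–QRY–SUM–ALP–MID = 10.2 min.

10.2 min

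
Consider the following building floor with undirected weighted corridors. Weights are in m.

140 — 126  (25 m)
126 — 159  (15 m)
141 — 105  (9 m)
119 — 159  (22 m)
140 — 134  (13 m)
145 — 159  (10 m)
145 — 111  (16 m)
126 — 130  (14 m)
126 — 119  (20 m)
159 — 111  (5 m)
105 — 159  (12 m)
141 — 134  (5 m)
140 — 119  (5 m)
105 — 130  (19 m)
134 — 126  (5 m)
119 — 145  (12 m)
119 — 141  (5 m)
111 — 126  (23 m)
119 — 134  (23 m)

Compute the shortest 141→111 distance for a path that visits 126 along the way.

30 m

Shortest 141→126: 141 → 134 → 126 = 10
Shortest 126→111: 126 → 159 → 111 = 20
Total via 126: 10 + 20 = 30 m.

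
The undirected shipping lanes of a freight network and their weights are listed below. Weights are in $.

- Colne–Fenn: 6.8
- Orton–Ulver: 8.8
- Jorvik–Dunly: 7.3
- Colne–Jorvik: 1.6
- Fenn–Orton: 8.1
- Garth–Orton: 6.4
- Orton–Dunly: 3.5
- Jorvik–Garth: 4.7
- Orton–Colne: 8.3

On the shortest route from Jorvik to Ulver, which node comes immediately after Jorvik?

Candidate routes:
Jorvik → Colne → Orton → Ulver: 1.6+8.3+8.8 = 18.7
Jorvik → Dunly → Orton → Ulver: 7.3+3.5+8.8 = 19.6
Jorvik → Garth → Orton → Ulver: 4.7+6.4+8.8 = 19.9
Cheapest is Jorvik → Colne → Orton → Ulver at $18.7.
So from Jorvik the first move is to Colne.

Colne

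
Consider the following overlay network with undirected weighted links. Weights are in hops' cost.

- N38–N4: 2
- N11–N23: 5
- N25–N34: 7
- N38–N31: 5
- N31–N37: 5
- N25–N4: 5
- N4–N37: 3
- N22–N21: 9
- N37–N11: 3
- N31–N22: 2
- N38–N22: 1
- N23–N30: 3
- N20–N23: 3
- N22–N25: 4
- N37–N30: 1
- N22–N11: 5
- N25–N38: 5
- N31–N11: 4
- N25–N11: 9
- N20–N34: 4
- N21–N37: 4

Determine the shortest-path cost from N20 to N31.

12 hops' cost

Compare a few routes:
N20 → N23 → N30 → N37 → N31: 3+3+1+5 = 12
N20 → N23 → N11 → N22 → N31: 3+5+5+2 = 15
N20 → N23 → N30 → N37 → N4 → N38 → N22 → N31: 3+3+1+3+2+1+2 = 15
N20 → N23 → N30 → N37 → N11 → N31: 3+3+1+3+4 = 14
Cheapest is N20 → N23 → N30 → N37 → N31 at 12 hops' cost.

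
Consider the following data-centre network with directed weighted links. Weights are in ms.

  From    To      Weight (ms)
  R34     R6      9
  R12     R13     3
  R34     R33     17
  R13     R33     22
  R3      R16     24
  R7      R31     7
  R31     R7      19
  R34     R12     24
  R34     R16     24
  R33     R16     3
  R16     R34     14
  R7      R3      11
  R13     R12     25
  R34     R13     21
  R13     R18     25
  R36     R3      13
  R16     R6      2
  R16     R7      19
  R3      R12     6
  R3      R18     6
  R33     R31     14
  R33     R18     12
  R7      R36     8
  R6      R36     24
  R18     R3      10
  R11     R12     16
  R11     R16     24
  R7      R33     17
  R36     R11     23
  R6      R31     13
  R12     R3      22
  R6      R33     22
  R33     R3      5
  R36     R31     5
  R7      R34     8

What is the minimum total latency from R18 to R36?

60 ms

Candidate routes:
R18–R3–R12–R13–R33–R16–R6–R36: 10+6+3+22+3+2+24 = 70
R18–R3–R16–R6–R36: 10+24+2+24 = 60
R18–R3–R16–R7–R36: 10+24+19+8 = 61
R18–R3–R12–R13–R33–R16–R7–R36: 10+6+3+22+3+19+8 = 71
Cheapest is R18–R3–R16–R6–R36 at 60 ms.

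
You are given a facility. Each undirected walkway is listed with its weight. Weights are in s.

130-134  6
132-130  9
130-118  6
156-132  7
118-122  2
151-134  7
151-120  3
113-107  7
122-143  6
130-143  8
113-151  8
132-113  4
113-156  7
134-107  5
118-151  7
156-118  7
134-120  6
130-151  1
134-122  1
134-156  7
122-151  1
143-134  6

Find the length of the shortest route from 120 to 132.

13 s

Compare a few routes:
120 → 151 → 113 → 132: 3+8+4 = 15
120 → 151 → 130 → 132: 3+1+9 = 13
Cheapest is 120 → 151 → 130 → 132 at 13 s.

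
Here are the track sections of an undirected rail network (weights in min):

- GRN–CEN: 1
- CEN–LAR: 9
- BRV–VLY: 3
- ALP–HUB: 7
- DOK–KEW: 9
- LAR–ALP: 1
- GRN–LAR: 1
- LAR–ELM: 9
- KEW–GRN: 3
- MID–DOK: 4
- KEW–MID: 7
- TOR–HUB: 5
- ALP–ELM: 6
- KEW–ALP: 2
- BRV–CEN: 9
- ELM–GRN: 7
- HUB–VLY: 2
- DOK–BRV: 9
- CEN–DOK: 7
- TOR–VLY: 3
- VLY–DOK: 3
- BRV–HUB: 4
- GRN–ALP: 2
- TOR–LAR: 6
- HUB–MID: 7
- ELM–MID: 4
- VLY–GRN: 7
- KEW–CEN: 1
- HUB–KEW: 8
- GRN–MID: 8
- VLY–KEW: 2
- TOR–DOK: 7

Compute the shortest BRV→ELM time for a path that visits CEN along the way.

Shortest BRV→CEN: BRV → VLY → KEW → CEN = 6
Best CEN to ELM: CEN → GRN → ELM costing 8
Total via CEN: 6 + 8 = 14 min.

14 min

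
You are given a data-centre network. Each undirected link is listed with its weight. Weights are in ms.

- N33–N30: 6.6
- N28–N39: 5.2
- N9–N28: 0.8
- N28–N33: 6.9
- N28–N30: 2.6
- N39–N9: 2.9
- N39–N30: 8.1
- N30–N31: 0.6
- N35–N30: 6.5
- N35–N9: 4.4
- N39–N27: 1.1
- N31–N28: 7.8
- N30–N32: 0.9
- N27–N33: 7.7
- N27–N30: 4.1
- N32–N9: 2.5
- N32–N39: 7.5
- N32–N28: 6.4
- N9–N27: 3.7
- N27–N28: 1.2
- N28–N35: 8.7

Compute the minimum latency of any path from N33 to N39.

8.8 ms

Settle nodes by increasing distance from N33:
N33: 0
N30: 6.6  (via N33)
N28: 6.9  (via N33)
N31: 7.2  (via N30)
N32: 7.5  (via N30)
N9: 7.7  (via N28)
N27: 7.7  (via N33)
N39: 8.8  (via N27)
Shortest route: N33 → N27 → N39 = 8.8 ms.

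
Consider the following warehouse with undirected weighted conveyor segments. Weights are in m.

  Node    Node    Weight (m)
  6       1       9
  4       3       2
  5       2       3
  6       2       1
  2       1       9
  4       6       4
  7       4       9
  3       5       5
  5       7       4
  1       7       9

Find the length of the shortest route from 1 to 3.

Running Dijkstra from 1:
1: 0
2: 9  (via 1)
6: 9  (via 1)
7: 9  (via 1)
5: 12  (via 2)
4: 13  (via 6)
3: 15  (via 4)
Shortest route: 1–6–4–3 = 15 m.

15 m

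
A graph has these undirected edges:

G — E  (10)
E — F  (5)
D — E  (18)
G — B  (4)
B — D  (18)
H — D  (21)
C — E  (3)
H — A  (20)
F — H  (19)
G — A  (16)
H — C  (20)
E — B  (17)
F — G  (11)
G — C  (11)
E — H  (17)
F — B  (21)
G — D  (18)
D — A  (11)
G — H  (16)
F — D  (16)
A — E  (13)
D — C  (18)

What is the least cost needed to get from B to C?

Shortest distances from B:
B: 0
G: 4  (via B)
E: 14  (via G)
C: 15  (via G)
Shortest route: B → G → C = 15.

15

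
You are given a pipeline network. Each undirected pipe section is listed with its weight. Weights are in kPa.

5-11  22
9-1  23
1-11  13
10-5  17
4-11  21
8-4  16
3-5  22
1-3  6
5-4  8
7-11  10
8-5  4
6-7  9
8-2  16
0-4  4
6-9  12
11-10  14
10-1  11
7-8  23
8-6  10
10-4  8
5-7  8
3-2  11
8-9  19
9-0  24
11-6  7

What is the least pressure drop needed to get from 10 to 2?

Shortest distances from 10:
10: 0
4: 8  (via 10)
1: 11  (via 10)
0: 12  (via 4)
11: 14  (via 10)
5: 16  (via 4)
3: 17  (via 1)
8: 20  (via 5)
6: 21  (via 11)
7: 24  (via 11)
2: 28  (via 3)
Shortest route: 10–1–3–2 = 28 kPa.

28 kPa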